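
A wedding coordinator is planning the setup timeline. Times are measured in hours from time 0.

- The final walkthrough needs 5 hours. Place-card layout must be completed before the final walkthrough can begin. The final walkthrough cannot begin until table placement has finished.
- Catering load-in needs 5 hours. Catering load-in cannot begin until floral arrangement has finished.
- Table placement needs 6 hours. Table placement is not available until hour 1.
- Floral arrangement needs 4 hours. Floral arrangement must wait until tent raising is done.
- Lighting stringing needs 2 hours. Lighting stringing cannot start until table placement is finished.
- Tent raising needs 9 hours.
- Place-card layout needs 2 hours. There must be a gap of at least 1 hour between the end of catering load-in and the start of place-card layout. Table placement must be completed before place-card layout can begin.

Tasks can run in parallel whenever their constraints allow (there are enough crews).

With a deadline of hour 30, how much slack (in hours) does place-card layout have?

4

Table placement waits on its own release at hour 1, so it starts at hour 1 and finishes at 1 + 6 = hour 7.
Tent raising has no prerequisites, so it starts at hour 0 and finishes at hour 9.
After tent raising (finishes hour 9), floral arrangement can start at hour 9 and finishes at hour 13.
After floral arrangement (finishes hour 13), catering load-in can start at hour 13 and finishes at hour 18.
For place-card layout: catering load-in (finishes hour 18, plus 1-hour gap → hour 19); table placement (finishes hour 7). Taking the maximum gives a start of hour 19, and it finishes at 19 + 2 = hour 21.

Working backward from the deadline:
To finish by hour 30, the final walkthrough (duration 5) must start no later than hour 25.
Place-card layout must finish before the final walkthrough (must start by hour 25). With a 2-hour duration, place-card layout must start by 25 − 2 = hour 23.
So place-card layout can start as early as hour 19 and as late as hour 23, giving 23 − 19 = 4 hours of slack.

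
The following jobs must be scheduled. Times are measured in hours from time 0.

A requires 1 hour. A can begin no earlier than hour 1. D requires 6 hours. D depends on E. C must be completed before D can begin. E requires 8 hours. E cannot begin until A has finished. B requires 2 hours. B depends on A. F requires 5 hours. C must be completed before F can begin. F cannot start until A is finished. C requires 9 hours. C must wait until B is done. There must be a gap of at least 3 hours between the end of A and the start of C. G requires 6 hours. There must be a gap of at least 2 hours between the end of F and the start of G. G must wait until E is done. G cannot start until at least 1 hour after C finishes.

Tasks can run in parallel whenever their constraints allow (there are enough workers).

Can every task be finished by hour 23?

No

A cannot begin until its own release at hour 1. It runs from hour 1 to 1 + 1 = hour 2.
E cannot begin until A (finishes hour 2). It runs from hour 2 to 2 + 8 = hour 10.
B waits on A (finishes hour 2), so it starts at hour 2 and finishes at 2 + 2 = hour 4.
C needs all of B (finishes hour 4); A (finishes hour 2, plus 3-hour gap → hour 5). That puts its earliest start at hour 5; it finishes at 5 + 9 = hour 14.
F has to wait for C (finishes hour 14); A (finishes hour 2). The latest of these is hour 14, so F runs hour 14 to 14 + 5 = hour 19.
G has to wait for F (finishes hour 19, plus 2-hour gap → hour 21); E (finishes hour 10); C (finishes hour 14, plus 1-hour gap → hour 15). The latest of these is hour 21, so G runs hour 21 to 21 + 6 = hour 27.
D needs all of E (finishes hour 10); C (finishes hour 14). That puts its earliest start at hour 14; it finishes at 14 + 6 = hour 20.
The earliest everything can be done is hour 27, which is after the deadline of 23, so it is not possible.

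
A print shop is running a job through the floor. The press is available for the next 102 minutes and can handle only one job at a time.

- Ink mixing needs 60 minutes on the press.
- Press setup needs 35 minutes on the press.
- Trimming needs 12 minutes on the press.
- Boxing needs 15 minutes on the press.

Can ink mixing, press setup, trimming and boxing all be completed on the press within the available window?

Running back to back, the jobs need 60 + 35 + 12 + 15 = 122 minutes on the press.
Since 122 > 102, they cannot all fit.

No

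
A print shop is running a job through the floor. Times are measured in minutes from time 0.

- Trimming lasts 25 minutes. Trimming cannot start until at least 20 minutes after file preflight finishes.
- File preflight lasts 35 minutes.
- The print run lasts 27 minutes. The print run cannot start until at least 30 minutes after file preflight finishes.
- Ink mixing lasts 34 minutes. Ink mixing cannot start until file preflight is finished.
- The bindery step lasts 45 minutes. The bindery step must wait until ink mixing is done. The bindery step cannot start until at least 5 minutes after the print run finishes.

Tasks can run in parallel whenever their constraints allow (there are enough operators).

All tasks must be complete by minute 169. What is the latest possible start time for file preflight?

The bindery step has no dependents, so it just needs to finish by minute 169. Starting by 169 − 45 = minute 124 achieves that.
Ink mixing must finish before the bindery step (must start by minute 124). With a 34-minute duration, ink mixing must start by 124 − 34 = minute 90.
The print run feeds into the bindery step (must start by minute 124, minus 5-minute gap → minute 119); so the print run must finish by minute 119 and therefore start by minute 92.
Trimming must finish by minute 169; it takes 25 minutes, so it must start by 169 − 25 = minute 144.
File preflight feeds ink mixing (must start by minute 90); the print run (must start by minute 92, minus 30-minute gap → minute 62); trimming (must start by minute 144, minus 20-minute gap → minute 124). Taking the minimum, file preflight must finish by minute 62 and start by 62 − 35 = minute 27.

27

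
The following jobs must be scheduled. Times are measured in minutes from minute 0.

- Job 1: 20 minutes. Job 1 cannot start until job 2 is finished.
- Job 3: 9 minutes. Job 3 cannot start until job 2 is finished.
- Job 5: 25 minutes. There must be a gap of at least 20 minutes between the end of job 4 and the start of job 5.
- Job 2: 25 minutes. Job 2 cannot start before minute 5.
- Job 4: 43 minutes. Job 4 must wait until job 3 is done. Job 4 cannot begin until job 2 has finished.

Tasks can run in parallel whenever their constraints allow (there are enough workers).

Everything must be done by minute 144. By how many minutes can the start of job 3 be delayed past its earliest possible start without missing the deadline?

17

Job 2 waits on its own release at minute 5, so it starts at minute 5 and finishes at 5 + 25 = minute 30.
After job 2 (finishes minute 30), job 3 can start at minute 30 and finishes at minute 39.

Working backward from the deadline:
Job 5 must finish by minute 144; it takes 25 minutes, so it must start by 144 − 25 = minute 119.
Since job 5 (must start by minute 119, minus 20-minute gap → minute 99) depends on it, job 4 must finish by minute 99. Backing off its 43-minute duration gives a latest start of minute 56.
Job 3 has to be done before job 4 (must start by minute 56). That means finishing by minute 56, i.e. starting by 56 − 9 = minute 47.
So job 3 can start as early as minute 30 and as late as minute 47, giving 47 − 30 = 17 minutes of slack.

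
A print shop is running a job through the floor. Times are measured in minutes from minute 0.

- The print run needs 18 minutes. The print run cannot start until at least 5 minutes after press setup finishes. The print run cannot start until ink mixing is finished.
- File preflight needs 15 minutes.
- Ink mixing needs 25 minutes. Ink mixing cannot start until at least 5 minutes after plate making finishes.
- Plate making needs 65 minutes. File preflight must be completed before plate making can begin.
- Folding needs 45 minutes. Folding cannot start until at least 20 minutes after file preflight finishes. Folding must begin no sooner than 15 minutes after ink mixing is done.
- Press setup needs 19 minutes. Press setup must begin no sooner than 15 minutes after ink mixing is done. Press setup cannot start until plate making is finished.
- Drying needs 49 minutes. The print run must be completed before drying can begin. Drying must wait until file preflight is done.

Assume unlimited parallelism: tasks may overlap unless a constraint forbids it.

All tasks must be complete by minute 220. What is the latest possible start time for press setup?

129

Drying must finish by minute 220; it takes 49 minutes, so it must start by 220 − 49 = minute 171.
The print run feeds into drying (must start by minute 171); so the print run must finish by minute 171 and therefore start by minute 153.
Press setup feeds into the print run (must start by minute 153, minus 5-minute gap → minute 148); so press setup must finish by minute 148 and therefore start by minute 129.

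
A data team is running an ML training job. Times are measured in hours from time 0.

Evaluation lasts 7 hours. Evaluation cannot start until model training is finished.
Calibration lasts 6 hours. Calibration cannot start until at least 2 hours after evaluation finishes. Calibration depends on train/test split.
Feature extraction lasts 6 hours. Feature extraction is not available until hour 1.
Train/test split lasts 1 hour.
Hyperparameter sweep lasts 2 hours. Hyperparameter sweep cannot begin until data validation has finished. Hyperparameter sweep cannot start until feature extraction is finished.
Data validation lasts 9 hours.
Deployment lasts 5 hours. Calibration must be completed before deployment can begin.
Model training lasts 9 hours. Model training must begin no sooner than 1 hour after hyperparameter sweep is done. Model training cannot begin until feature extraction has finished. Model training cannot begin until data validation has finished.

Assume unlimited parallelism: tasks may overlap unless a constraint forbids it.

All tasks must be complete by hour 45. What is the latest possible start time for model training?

16

Deployment must finish by hour 45; it takes 5 hours, so it must start by 45 − 5 = hour 40.
Calibration feeds into deployment (must start by hour 40); so calibration must finish by hour 40 and therefore start by hour 34.
Since calibration (must start by hour 34, minus 2-hour gap → hour 32) depends on it, evaluation must finish by hour 32. Backing off its 7-hour duration gives a latest start of hour 25.
Model training feeds into evaluation (must start by hour 25); so model training must finish by hour 25 and therefore start by hour 16.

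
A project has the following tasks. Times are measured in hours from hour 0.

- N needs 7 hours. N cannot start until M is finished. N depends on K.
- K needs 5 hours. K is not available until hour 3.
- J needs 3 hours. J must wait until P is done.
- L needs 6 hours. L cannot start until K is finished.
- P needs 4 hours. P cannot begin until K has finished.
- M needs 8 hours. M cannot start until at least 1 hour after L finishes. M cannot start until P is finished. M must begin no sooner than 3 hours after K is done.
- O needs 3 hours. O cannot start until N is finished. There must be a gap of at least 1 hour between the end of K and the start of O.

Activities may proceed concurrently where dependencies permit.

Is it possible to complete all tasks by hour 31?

After its own release at hour 3, K can start at hour 3 and finishes at hour 8.
After K (finishes hour 8), P can start at hour 8 and finishes at hour 12.
J waits on P (finishes hour 12), so it starts at hour 12 and finishes at 12 + 3 = hour 15.
L cannot begin until K (finishes hour 8). It runs from hour 8 to 8 + 6 = hour 14.
M has to wait for L (finishes hour 14, plus 1-hour gap → hour 15); P (finishes hour 12); K (finishes hour 8, plus 3-hour gap → hour 11). The latest of these is hour 15, so M runs hour 15 to 15 + 8 = hour 23.
N has to wait for M (finishes hour 23); K (finishes hour 8). The latest of these is hour 23, so N runs hour 23 to 23 + 7 = hour 30.
O has to wait for N (finishes hour 30); K (finishes hour 8, plus 1-hour gap → hour 9). The latest of these is hour 30, so O runs hour 30 to 30 + 3 = hour 33.
The earliest everything can be done is hour 33, which is after the deadline of 31, so it is not possible.

No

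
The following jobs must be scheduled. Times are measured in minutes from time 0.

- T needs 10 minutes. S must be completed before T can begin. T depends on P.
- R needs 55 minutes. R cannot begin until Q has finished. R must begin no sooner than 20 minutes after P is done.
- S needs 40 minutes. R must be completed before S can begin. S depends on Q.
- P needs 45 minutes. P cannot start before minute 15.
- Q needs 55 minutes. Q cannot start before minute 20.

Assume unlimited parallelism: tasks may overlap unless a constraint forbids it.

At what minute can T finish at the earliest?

Q cannot begin until its own release at minute 20. It runs from minute 20 to 20 + 55 = minute 75.
After its own release at minute 15, P can start at minute 15 and finishes at minute 60.
R needs all of Q (finishes minute 75); P (finishes minute 60, plus 20-minute gap → minute 80). That puts its earliest start at minute 80; it finishes at 80 + 55 = minute 135.
S cannot start until R (finishes minute 135); Q (finishes minute 75). The controlling bound is minute 135, so S finishes at 135 + 40 = minute 175.
T has to wait for S (finishes minute 175); P (finishes minute 60). The latest of these is minute 175, so T runs minute 175 to 175 + 10 = minute 185.

185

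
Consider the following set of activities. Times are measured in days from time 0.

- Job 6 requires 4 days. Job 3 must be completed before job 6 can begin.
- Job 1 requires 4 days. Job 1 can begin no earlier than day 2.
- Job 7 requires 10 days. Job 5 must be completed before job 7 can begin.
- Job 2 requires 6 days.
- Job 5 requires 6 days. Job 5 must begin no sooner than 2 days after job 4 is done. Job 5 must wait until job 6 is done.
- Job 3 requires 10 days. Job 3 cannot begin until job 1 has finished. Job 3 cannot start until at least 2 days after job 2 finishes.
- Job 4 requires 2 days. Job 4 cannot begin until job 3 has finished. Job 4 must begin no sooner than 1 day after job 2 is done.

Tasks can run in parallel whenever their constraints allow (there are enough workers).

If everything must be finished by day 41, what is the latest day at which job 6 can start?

21

Nothing follows job 7; the deadline of day 41 is its only limit. It must start by 41 − 10 = day 31.
Job 5 must finish before job 7 (must start by day 31). With a 6-day duration, job 5 must start by 31 − 6 = day 25.
Job 6 has to be done before job 5 (must start by day 25). That means finishing by day 25, i.e. starting by 25 − 4 = day 21.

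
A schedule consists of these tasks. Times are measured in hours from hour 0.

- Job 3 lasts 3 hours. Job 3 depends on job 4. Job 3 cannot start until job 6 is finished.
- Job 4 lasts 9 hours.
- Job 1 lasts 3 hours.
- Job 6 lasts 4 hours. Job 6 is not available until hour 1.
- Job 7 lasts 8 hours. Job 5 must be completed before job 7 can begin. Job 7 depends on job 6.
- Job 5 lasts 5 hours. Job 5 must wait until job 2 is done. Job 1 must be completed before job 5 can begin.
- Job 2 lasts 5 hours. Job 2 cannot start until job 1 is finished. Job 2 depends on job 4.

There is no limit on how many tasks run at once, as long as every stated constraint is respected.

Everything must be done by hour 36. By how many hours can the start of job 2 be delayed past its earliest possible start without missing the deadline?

9

Nothing blocks job 4, so it runs from hour 0 to hour 9.
Job 1 can start immediately at hour 0; it finishes at hour 3.
Job 2 needs all of job 1 (finishes hour 3); job 4 (finishes hour 9). That puts its earliest start at hour 9; it finishes at 9 + 5 = hour 14.

Working backward from the deadline:
Job 7 has no dependents, so it just needs to finish by hour 36. Starting by 36 − 8 = hour 28 achieves that.
Job 5 has to be done before job 7 (must start by hour 28). That means finishing by hour 28, i.e. starting by 28 − 5 = hour 23.
Job 2 must finish before job 5 (must start by hour 23). With a 5-hour duration, job 2 must start by 23 − 5 = hour 18.
So job 2 can start as early as hour 9 and as late as hour 18, giving 18 − 9 = 9 hours of slack.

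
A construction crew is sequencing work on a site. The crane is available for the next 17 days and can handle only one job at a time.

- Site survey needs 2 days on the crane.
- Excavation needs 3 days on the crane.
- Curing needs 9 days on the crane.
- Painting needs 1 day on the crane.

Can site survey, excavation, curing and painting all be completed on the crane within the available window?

Running back to back, the jobs need 2 + 3 + 9 + 1 = 15 days on the crane.
Since 15 ≤ 17, they fit within the window.

Yes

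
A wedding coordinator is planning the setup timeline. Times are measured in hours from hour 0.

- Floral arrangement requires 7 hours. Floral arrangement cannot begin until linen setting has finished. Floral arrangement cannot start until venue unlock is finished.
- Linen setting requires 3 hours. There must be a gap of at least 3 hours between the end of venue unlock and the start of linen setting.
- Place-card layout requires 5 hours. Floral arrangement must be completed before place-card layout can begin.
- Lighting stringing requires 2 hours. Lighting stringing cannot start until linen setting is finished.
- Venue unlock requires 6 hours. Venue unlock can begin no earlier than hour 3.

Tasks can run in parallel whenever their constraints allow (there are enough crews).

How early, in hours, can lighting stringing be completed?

17

Venue unlock cannot begin until its own release at hour 3. It runs from hour 3 to 3 + 6 = hour 9.
After venue unlock (finishes hour 9, plus 3-hour gap → hour 12), linen setting can start at hour 12 and finishes at hour 15.
Lighting stringing waits on linen setting (finishes hour 15), so it starts at hour 15 and finishes at 15 + 2 = hour 17.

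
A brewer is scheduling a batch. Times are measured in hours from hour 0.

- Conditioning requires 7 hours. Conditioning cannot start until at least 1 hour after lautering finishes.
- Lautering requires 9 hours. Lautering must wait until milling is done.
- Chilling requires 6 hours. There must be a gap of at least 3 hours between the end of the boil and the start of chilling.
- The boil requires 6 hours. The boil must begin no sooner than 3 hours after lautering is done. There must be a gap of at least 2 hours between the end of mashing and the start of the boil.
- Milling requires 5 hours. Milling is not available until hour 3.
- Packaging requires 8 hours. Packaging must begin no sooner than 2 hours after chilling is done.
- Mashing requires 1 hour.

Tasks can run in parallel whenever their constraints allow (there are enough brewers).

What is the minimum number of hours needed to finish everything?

45

Mashing has no prerequisites, so it starts at hour 0 and finishes at hour 1.
Milling cannot begin until its own release at hour 3. It runs from hour 3 to 3 + 5 = hour 8.
Lautering cannot begin until milling (finishes hour 8). It runs from hour 8 to 8 + 9 = hour 17.
Conditioning waits on lautering (finishes hour 17, plus 1-hour gap → hour 18), so it starts at hour 18 and finishes at 18 + 7 = hour 25.
For the boil: lautering (finishes hour 17, plus 3-hour gap → hour 20); mashing (finishes hour 1, plus 2-hour gap → hour 3). Taking the maximum gives a start of hour 20, and it finishes at 20 + 6 = hour 26.
Chilling cannot begin until the boil (finishes hour 26, plus 3-hour gap → hour 29). It runs from hour 29 to 29 + 6 = hour 35.
Packaging waits on chilling (finishes hour 35, plus 2-hour gap → hour 37), so it starts at hour 37 and finishes at 37 + 8 = hour 45.
All tasks are finished once the last one completes. Finish times: Milling at 8, Mashing at 1, Lautering at 17, The boil at 26, Chilling at 35, Conditioning at 25, Packaging at 45. The latest is hour 45.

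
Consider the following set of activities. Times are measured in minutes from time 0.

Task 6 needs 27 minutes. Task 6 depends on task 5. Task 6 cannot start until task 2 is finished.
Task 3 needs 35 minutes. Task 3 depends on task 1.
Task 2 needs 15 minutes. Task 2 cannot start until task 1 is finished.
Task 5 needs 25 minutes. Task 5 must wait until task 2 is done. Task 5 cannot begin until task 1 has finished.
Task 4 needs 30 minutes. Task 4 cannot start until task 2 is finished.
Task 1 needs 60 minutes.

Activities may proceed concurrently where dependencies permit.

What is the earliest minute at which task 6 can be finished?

Task 1 can start immediately at minute 0; it finishes at minute 60.
After task 1 (finishes minute 60), task 2 can start at minute 60 and finishes at minute 75.
For task 5: task 2 (finishes minute 75); task 1 (finishes minute 60). Taking the maximum gives a start of minute 75, and it finishes at 75 + 25 = minute 100.
Task 6 has to wait for task 5 (finishes minute 100); task 2 (finishes minute 75). The latest of these is minute 100, so task 6 runs minute 100 to 100 + 27 = minute 127.

127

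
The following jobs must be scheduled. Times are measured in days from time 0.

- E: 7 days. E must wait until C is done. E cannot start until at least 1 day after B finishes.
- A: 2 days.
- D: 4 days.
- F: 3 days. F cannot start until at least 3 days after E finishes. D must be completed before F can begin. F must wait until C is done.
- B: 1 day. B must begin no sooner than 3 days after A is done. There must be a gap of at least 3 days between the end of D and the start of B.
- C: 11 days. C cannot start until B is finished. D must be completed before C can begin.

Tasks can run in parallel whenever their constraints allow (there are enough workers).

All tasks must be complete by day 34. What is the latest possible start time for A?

4

To finish by day 34, F (duration 3) must start no later than day 31.
E must finish before F (must start by day 31, minus 3-day gap → day 28). With a 7-day duration, E must start by 28 − 7 = day 21.
C must finish in time for E (must start by day 21); F (must start by day 31). The tightest is day 21, so C must start by 21 − 11 = day 10.
B feeds C (must start by day 10); E (must start by day 21, minus 1-day gap → day 20). Taking the minimum, B must finish by day 10 and start by 10 − 1 = day 9.
A feeds into B (must start by day 9, minus 3-day gap → day 6); so A must finish by day 6 and therefore start by day 4.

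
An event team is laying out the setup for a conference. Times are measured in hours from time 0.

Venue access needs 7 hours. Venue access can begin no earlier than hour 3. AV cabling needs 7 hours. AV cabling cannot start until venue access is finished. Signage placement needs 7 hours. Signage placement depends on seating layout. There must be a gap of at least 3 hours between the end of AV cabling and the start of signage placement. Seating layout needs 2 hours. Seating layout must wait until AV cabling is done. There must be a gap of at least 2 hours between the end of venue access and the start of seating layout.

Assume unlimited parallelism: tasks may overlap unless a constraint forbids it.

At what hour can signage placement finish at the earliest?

27

After its own release at hour 3, venue access can start at hour 3 and finishes at hour 10.
AV cabling cannot begin until venue access (finishes hour 10). It runs from hour 10 to 10 + 7 = hour 17.
For seating layout: AV cabling (finishes hour 17); venue access (finishes hour 10, plus 2-hour gap → hour 12). Taking the maximum gives a start of hour 17, and it finishes at 17 + 2 = hour 19.
Signage placement has to wait for seating layout (finishes hour 19); AV cabling (finishes hour 17, plus 3-hour gap → hour 20). The latest of these is hour 20, so signage placement runs hour 20 to 20 + 7 = hour 27.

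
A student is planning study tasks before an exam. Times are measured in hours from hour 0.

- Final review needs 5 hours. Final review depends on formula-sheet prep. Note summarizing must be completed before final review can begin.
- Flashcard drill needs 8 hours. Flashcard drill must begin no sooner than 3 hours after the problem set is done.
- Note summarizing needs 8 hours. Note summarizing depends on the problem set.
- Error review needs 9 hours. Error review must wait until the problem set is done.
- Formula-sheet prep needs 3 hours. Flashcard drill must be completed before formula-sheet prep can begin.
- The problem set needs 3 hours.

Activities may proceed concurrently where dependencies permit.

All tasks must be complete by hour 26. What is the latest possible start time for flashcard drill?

10

Final review has no dependents, so it just needs to finish by hour 26. Starting by 26 − 5 = hour 21 achieves that.
Formula-sheet prep must finish before final review (must start by hour 21). With a 3-hour duration, formula-sheet prep must start by 21 − 3 = hour 18.
Flashcard drill must finish before formula-sheet prep (must start by hour 18). With an 8-hour duration, flashcard drill must start by 18 − 8 = hour 10.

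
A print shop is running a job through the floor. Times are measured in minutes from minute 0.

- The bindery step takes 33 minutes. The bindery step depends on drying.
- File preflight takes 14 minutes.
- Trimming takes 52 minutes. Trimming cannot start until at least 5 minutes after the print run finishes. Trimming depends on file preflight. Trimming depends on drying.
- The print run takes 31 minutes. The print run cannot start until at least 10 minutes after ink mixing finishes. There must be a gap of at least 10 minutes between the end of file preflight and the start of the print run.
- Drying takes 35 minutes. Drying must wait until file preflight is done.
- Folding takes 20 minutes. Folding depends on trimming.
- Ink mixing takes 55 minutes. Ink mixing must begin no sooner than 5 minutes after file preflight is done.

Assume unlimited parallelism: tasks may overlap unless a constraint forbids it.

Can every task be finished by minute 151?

File preflight can start immediately at minute 0; it finishes at minute 14.
After file preflight (finishes minute 14), drying can start at minute 14 and finishes at minute 49.
The bindery step waits on drying (finishes minute 49), so it starts at minute 49 and finishes at 49 + 33 = minute 82.
Ink mixing waits on file preflight (finishes minute 14, plus 5-minute gap → minute 19), so it starts at minute 19 and finishes at 19 + 55 = minute 74.
The print run has to wait for ink mixing (finishes minute 74, plus 10-minute gap → minute 84); file preflight (finishes minute 14, plus 10-minute gap → minute 24). The latest of these is minute 84, so the print run runs minute 84 to 84 + 31 = minute 115.
Trimming cannot start until the print run (finishes minute 115, plus 5-minute gap → minute 120); file preflight (finishes minute 14); drying (finishes minute 49). The controlling bound is minute 120, so trimming finishes at 120 + 52 = minute 172.
Folding cannot begin until trimming (finishes minute 172). It runs from minute 172 to 172 + 20 = minute 192.
The earliest everything can be done is minute 192, which is after the deadline of 151, so it is not possible.

No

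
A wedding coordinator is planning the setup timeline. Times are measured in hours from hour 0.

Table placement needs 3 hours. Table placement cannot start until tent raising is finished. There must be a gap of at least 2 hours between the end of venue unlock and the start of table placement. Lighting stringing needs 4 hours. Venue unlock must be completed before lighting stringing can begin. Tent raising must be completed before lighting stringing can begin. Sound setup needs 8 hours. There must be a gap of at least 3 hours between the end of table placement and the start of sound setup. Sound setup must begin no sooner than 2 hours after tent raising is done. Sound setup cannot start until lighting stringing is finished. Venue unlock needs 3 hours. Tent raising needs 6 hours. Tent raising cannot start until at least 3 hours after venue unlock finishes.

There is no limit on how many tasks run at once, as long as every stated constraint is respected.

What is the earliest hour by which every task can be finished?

26

Venue unlock can start immediately at hour 0; it finishes at hour 3.
Tent raising waits on venue unlock (finishes hour 3, plus 3-hour gap → hour 6), so it starts at hour 6 and finishes at 6 + 6 = hour 12.
For lighting stringing: venue unlock (finishes hour 3); tent raising (finishes hour 12). Taking the maximum gives a start of hour 12, and it finishes at 12 + 4 = hour 16.
Table placement needs all of tent raising (finishes hour 12); venue unlock (finishes hour 3, plus 2-hour gap → hour 5). That puts its earliest start at hour 12; it finishes at 12 + 3 = hour 15.
Sound setup cannot start until table placement (finishes hour 15, plus 3-hour gap → hour 18); tent raising (finishes hour 12, plus 2-hour gap → hour 14); lighting stringing (finishes hour 16). The controlling bound is hour 18, so sound setup finishes at 18 + 8 = hour 26.
All tasks are finished once the last one completes. Finish times: Venue unlock at 3, Tent raising at 12, Table placement at 15, Lighting stringing at 16, Sound setup at 26. The latest is hour 26.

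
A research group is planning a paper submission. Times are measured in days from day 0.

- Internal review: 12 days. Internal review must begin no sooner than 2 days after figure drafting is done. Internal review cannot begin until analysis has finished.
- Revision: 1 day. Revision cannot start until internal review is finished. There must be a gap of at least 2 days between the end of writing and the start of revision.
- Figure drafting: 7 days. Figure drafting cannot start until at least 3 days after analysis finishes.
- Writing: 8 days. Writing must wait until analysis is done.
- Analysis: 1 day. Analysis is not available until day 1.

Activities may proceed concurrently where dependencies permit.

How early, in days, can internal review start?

After its own release at day 1, analysis can start at day 1 and finishes at day 2.
After analysis (finishes day 2, plus 3-day gap → day 5), figure drafting can start at day 5 and finishes at day 12.
Internal review waits on figure drafting (finishes day 12, plus 2-day gap → day 14); analysis (finishes day 2). The latest of these is day 14, which is the earliest internal review can start.

14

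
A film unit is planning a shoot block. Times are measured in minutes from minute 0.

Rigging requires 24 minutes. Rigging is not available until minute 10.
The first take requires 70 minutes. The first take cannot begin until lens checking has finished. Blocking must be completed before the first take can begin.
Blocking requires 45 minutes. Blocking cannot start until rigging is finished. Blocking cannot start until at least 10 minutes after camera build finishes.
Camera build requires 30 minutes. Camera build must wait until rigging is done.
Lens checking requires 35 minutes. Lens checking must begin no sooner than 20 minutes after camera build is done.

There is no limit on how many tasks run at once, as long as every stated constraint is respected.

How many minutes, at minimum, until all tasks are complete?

Rigging waits on its own release at minute 10, so it starts at minute 10 and finishes at 10 + 24 = minute 34.
Camera build cannot begin until rigging (finishes minute 34). It runs from minute 34 to 34 + 30 = minute 64.
Blocking needs all of rigging (finishes minute 34); camera build (finishes minute 64, plus 10-minute gap → minute 74). That puts its earliest start at minute 74; it finishes at 74 + 45 = minute 119.
Lens checking cannot begin until camera build (finishes minute 64, plus 20-minute gap → minute 84). It runs from minute 84 to 84 + 35 = minute 119.
The first take cannot start until lens checking (finishes minute 119); blocking (finishes minute 119). The controlling bound is minute 119, so the first take finishes at 119 + 70 = minute 189.
All tasks are finished once the last one completes. Finish times: Rigging at 34, Camera build at 64, Lens checking at 119, Blocking at 119, The first take at 189. The latest is minute 189.

189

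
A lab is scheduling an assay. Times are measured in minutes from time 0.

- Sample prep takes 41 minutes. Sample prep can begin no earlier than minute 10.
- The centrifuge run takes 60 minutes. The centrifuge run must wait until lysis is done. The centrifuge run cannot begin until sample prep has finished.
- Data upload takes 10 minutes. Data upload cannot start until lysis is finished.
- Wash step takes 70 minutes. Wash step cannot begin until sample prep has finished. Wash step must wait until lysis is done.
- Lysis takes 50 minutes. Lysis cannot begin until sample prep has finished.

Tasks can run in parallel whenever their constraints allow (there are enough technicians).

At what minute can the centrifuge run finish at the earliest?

Sample prep waits on its own release at minute 10, so it starts at minute 10 and finishes at 10 + 41 = minute 51.
Lysis cannot begin until sample prep (finishes minute 51). It runs from minute 51 to 51 + 50 = minute 101.
The centrifuge run has to wait for lysis (finishes minute 101); sample prep (finishes minute 51). The latest of these is minute 101, so the centrifuge run runs minute 101 to 101 + 60 = minute 161.

161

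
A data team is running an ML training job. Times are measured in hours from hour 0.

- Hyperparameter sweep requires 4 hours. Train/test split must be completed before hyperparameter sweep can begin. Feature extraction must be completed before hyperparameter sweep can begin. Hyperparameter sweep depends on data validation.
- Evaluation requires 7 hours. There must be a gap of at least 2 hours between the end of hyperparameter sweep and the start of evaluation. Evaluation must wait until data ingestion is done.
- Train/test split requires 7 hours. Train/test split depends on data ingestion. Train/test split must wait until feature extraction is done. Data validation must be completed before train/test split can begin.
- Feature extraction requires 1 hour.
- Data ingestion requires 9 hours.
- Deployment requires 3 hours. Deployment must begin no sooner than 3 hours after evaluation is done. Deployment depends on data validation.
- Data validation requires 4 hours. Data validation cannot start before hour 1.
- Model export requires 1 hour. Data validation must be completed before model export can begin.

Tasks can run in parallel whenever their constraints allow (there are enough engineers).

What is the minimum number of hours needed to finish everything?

Feature extraction can start immediately at hour 0; it finishes at hour 1.
After its own release at hour 1, data validation can start at hour 1 and finishes at hour 5.
Model export cannot begin until data validation (finishes hour 5). It runs from hour 5 to 5 + 1 = hour 6.
Nothing blocks data ingestion, so it runs from hour 0 to hour 9.
Train/test split cannot start until data ingestion (finishes hour 9); feature extraction (finishes hour 1); data validation (finishes hour 5). The controlling bound is hour 9, so train/test split finishes at 9 + 7 = hour 16.
Hyperparameter sweep needs all of train/test split (finishes hour 16); feature extraction (finishes hour 1); data validation (finishes hour 5). That puts its earliest start at hour 16; it finishes at 16 + 4 = hour 20.
For evaluation: hyperparameter sweep (finishes hour 20, plus 2-hour gap → hour 22); data ingestion (finishes hour 9). Taking the maximum gives a start of hour 22, and it finishes at 22 + 7 = hour 29.
Deployment needs all of evaluation (finishes hour 29, plus 3-hour gap → hour 32); data validation (finishes hour 5). That puts its earliest start at hour 32; it finishes at 32 + 3 = hour 35.
All tasks are finished once the last one completes. Finish times: Data ingestion at 9, Data validation at 5, Feature extraction at 1, Train/test split at 16, Hyperparameter sweep at 20, Evaluation at 29, Model export at 6, Deployment at 35. The latest is hour 35.

35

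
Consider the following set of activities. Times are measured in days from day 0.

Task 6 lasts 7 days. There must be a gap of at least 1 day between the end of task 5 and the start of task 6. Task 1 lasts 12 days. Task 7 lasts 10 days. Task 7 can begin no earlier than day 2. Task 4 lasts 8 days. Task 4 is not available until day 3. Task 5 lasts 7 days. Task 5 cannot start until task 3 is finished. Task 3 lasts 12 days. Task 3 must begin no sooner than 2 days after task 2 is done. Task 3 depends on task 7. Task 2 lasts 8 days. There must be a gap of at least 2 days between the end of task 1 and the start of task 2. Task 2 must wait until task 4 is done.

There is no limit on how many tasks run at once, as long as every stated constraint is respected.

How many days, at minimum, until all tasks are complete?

After its own release at day 2, task 7 can start at day 2 and finishes at day 12.
Task 4 cannot begin until its own release at day 3. It runs from day 3 to 3 + 8 = day 11.
Nothing blocks task 1, so it runs from day 0 to day 12.
For task 2: task 1 (finishes day 12, plus 2-day gap → day 14); task 4 (finishes day 11). Taking the maximum gives a start of day 14, and it finishes at 14 + 8 = day 22.
For task 3: task 2 (finishes day 22, plus 2-day gap → day 24); task 7 (finishes day 12). Taking the maximum gives a start of day 24, and it finishes at 24 + 12 = day 36.
Task 5 waits on task 3 (finishes day 36), so it starts at day 36 and finishes at 36 + 7 = day 43.
Task 6 waits on task 5 (finishes day 43, plus 1-day gap → day 44), so it starts at day 44 and finishes at 44 + 7 = day 51.
All tasks are finished once the last one completes. Finish times: Task 1 at 12, Task 2 at 22, Task 3 at 36, Task 4 at 11, Task 5 at 43, Task 6 at 51, Task 7 at 12. The latest is day 51.

51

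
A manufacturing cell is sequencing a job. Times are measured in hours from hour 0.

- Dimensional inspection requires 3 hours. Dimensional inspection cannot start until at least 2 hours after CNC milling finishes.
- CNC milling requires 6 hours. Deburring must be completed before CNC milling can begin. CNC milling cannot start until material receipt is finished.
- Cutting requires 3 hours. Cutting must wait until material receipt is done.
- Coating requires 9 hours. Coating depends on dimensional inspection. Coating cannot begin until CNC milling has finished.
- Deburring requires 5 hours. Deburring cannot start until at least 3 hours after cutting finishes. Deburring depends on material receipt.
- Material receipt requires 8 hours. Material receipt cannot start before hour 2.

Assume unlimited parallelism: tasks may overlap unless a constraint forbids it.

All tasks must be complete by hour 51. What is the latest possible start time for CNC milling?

Nothing follows coating; the deadline of hour 51 is its only limit. It must start by 51 − 9 = hour 42.
Dimensional inspection has to be done before coating (must start by hour 42). That means finishing by hour 42, i.e. starting by 42 − 3 = hour 39.
CNC milling must finish in time for dimensional inspection (must start by hour 39, minus 2-hour gap → hour 37); coating (must start by hour 42). The tightest is hour 37, so CNC milling must start by 37 − 6 = hour 31.

31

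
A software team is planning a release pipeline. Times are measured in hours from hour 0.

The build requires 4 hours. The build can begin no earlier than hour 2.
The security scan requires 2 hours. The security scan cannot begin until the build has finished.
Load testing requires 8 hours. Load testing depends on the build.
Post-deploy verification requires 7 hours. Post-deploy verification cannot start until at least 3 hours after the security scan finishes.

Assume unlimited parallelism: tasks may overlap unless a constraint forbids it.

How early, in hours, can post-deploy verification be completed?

The build cannot begin until its own release at hour 2. It runs from hour 2 to 2 + 4 = hour 6.
After the build (finishes hour 6), the security scan can start at hour 6 and finishes at hour 8.
Post-deploy verification cannot begin until the security scan (finishes hour 8, plus 3-hour gap → hour 11). It runs from hour 11 to 11 + 7 = hour 18.

18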